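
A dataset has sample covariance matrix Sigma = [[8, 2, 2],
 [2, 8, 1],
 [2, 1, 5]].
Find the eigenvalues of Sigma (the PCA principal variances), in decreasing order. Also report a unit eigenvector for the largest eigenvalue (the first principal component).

Step 1 — characteristic polynomial p(λ) = det(λI - Sigma) = λ³ - tr·λ² + c_1·λ - det, where tr = trace, c_1 = sum of the principal 2×2 minors, det = det(Sigma):
  tr = 8 + 8 + 5 = 21,
  c_1 = (8·8 - (2)²) + (8·5 - (2)²) + (8·5 - (1)²) = 60 + 36 + 39 = 135,
  det = 8·(8·5 - (1)²) - (2)·((2)·5 - (1)·(2)) + (2)·((2)·(1) - 8·(2)) = 8·(39) - (2)·(8) + (2)·(-14) = 268.
  So p(λ) = λ³ - 21λ² + 135λ - 268.
Step 2 — look for an integer root (rational root theorem: any rational root is an integer divisor of 268). Testing λ = 4:
  p(4) = 64 - 336 + 540 - 268 = 0  ✓
  Dividing out (λ - 4): p(λ) = (λ - 4)(λ² - 17λ + 67).
Step 3 — remaining eigenvalues from the quadratic λ² - 17λ + 67 = 0:
  Δ = 17² - 4·67 = 289 - 268 = 21,  λ = (17 ± √21)/2 = (17 ± 4.5826)/2 ≈ 10.7913 or 6.2087.
  Sorted: λ_1 = 10.7913,  λ_2 = 6.2087,  λ_3 = 4  (check: sum = 21 = tr ✓).

Step 4 — unit eigenvector for λ_1 ≈ 10.7913: v spans the null space of (Sigma - λ_1 I), whose rows are
  r_1 = (-2.7913, 2, 2),  r_2 = (2, -2.7913, 1),  r_3 = (2, 1, -5.7913).
  v is orthogonal to every row, so take v ∝ r_1 × r_2 = ((2)·(1) - (2)·(-2.7913), (2)·(2) - (-2.7913)·(1), (-2.7913)·(-2.7913) - (2)·(2)) ≈ (7.5826, 6.7913, 3.7913).
  Let u = (7.5826, 6.7913, 3.7913).
  ||u|| = √((7.5826)² + (6.7913)² + (3.7913)²) = √(117.9909) ≈ 10.8624,  v_1 = u/||u|| ≈ (0.6981, 0.6252, 0.349) (||v_1|| = 1).

λ_1 = 10.7913,  λ_2 = 6.2087,  λ_3 = 4;  v_1 ≈ (0.6981, 0.6252, 0.349)


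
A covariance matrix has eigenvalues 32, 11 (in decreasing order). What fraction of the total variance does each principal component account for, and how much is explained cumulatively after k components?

Step 1 — total variance = trace(Sigma) = Σ λ_i = 32 + 11 = 43.

Step 2 — fraction explained by component i = λ_i / Σ λ:
  PC1: 32/43 = 0.7442
  PC2: 11/43 = 0.2558

Step 3 — cumulative fraction after k components = (λ_1 + ... + λ_k) / Σ λ:
  k = 1: 32/43 = 0.7442
  k = 2: (32 + 11)/43 = 43/43 = 1

Summary (fraction, with percent):

explained: PC1 0.7442 (74.42%), PC2 0.2558 (25.58%);  cumulative: 0.7442, 1


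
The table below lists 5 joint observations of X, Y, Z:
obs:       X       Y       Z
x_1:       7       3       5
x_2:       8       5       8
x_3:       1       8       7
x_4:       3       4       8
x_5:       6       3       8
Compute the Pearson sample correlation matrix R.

Step 1 — column means:
  mean(X) = (7 + 8 + 1 + 3 + 6) / 5 = 25/5 = 5
  mean(Y) = (3 + 5 + 8 + 4 + 3) / 5 = 23/5 = 4.6
  mean(Z) = (5 + 8 + 7 + 8 + 8) / 5 = 36/5 = 7.2

Step 2 — sample variances and covariances s[i,j] = (1/(n-1)) · Σ_k (x_{k,i} - mean_i) · (x_{k,j} - mean_j), with n-1 = 4:
  s[X,X] = ((2)·(2) + (3)·(3) + (-4)·(-4) + (-2)·(-2) + (1)·(1)) / 4 = 34/4 = 8.5
  s[X,Y] = ((2)·(-1.6) + (3)·(0.4) + (-4)·(3.4) + (-2)·(-0.6) + (1)·(-1.6)) / 4 = -16/4 = -4
  s[X,Z] = ((2)·(-2.2) + (3)·(0.8) + (-4)·(-0.2) + (-2)·(0.8) + (1)·(0.8)) / 4 = -2/4 = -0.5
  s[Y,Y] = ((-1.6)·(-1.6) + (0.4)·(0.4) + (3.4)·(3.4) + (-0.6)·(-0.6) + (-1.6)·(-1.6)) / 4 = 17.2/4 = 4.3
  s[Y,Z] = ((-1.6)·(-2.2) + (0.4)·(0.8) + (3.4)·(-0.2) + (-0.6)·(0.8) + (-1.6)·(0.8)) / 4 = 1.4/4 = 0.35
  s[Z,Z] = ((-2.2)·(-2.2) + (0.8)·(0.8) + (-0.2)·(-0.2) + (0.8)·(0.8) + (0.8)·(0.8)) / 4 = 6.8/4 = 1.7
  Sample standard deviations s_i = √(s[i,i]):
  s(X) = √(8.5) = 2.9155
  s(Y) = √(4.3) = 2.0736
  s(Z) = √(1.7) = 1.3038

Step 3 — r_{ij} = s_{ij} / (s_i · s_j):
  r[X,X] = 1 (diagonal).
  r[X,Y] = -4 / (2.9155 · 2.0736) = -4 / 6.0457 = -0.6616
  r[X,Z] = -0.5 / (2.9155 · 1.3038) = -0.5 / 3.8013 = -0.1315
  r[Y,Y] = 1 (diagonal).
  r[Y,Z] = 0.35 / (2.0736 · 1.3038) = 0.35 / 2.7037 = 0.1295
  r[Z,Z] = 1 (diagonal).

R is symmetric with unit diagonal. Assembling:

R = [[1, -0.6616, -0.1315],
 [-0.6616, 1, 0.1295],
 [-0.1315, 0.1295, 1]]


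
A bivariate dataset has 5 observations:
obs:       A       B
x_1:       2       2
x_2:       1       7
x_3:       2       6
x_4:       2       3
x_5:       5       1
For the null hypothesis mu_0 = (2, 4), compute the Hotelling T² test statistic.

Step 1 — sample mean vector:
  mean(A) = (2 + 1 + 2 + 2 + 5) / 5 = 12/5 = 2.4
  mean(B) = (2 + 7 + 6 + 3 + 1) / 5 = 19/5 = 3.8
  x̄ = (2.4, 3.8),  deviation x̄ - mu_0 = (2.4, 3.8) - (2, 4) = (0.4, -0.2).

Step 2 — sample covariance matrix, S[i,j] = (1/(n-1)) · Σ_k (x_{k,i} - mean_i) · (x_{k,j} - mean_j), divisor n-1 = 4:
  S[A,A] = ((-0.4)·(-0.4) + (-1.4)·(-1.4) + (-0.4)·(-0.4) + (-0.4)·(-0.4) + (2.6)·(2.6)) / 4 = 9.2/4 = 2.3
  S[A,B] = ((-0.4)·(-1.8) + (-1.4)·(3.2) + (-0.4)·(2.2) + (-0.4)·(-0.8) + (2.6)·(-2.8)) / 4 = -11.6/4 = -2.9
  S[B,B] = ((-1.8)·(-1.8) + (3.2)·(3.2) + (2.2)·(2.2) + (-0.8)·(-0.8) + (-2.8)·(-2.8)) / 4 = 26.8/4 = 6.7
  S = [[2.3, -2.9],
 [-2.9, 6.7]].

Step 3 — invert S. det(S) = 2.3·6.7 - (-2.9)² = 7.
  S^{-1} = (1/det) · [[d, -b], [-b, a]] = [[0.9571, 0.4143],
 [0.4143, 0.3286]].

Step 4 — quadratic form (x̄ - mu_0)^T · S^{-1} · (x̄ - mu_0):
  S^{-1} · (x̄ - mu_0) = (0.3, 0.1),
  (x̄ - mu_0)^T · [...] = (0.4)·(0.3) + (-0.2)·(0.1) = 0.1.

Step 5 — scale by n: T² = 5 · 0.1 = 0.5.

T² ≈ 0.5


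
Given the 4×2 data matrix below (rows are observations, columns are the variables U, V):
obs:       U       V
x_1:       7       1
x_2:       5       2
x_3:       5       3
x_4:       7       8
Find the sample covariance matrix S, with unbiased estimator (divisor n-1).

Step 1 — column means:
  mean(U) = (7 + 5 + 5 + 7) / 4 = 24/4 = 6
  mean(V) = (1 + 2 + 3 + 8) / 4 = 14/4 = 3.5

Step 2 — sample covariance S[i,j] = (1/(n-1)) · Σ_k (x_{k,i} - mean_i) · (x_{k,j} - mean_j), with n-1 = 3.
  S[U,U] = ((1)·(1) + (-1)·(-1) + (-1)·(-1) + (1)·(1)) / 3 = 4/3 = 1.3333
  S[U,V] = ((1)·(-2.5) + (-1)·(-1.5) + (-1)·(-0.5) + (1)·(4.5)) / 3 = 4/3 = 1.3333
  S[V,V] = ((-2.5)·(-2.5) + (-1.5)·(-1.5) + (-0.5)·(-0.5) + (4.5)·(4.5)) / 3 = 29/3 = 9.6667

S is symmetric (S[j,i] = S[i,j]). Assembling:

S = [[1.3333, 1.3333],
 [1.3333, 9.6667]]


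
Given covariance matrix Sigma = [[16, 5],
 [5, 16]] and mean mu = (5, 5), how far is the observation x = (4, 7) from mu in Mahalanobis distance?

Step 1 — centre the observation: (x - mu) = (-1, 2).

Step 2 — invert Sigma. det(Sigma) = 16·16 - (5)² = 231.
  Sigma^{-1} = (1/det) · [[d, -b], [-b, a]] = [[0.0693, -0.0216],
 [-0.0216, 0.0693]].

Step 3 — form the quadratic (x - mu)^T · Sigma^{-1} · (x - mu):
  Sigma^{-1} · (x - mu) = (-0.1126, 0.1602).
  (x - mu)^T · [Sigma^{-1} · (x - mu)] = (-1)·(-0.1126) + (2)·(0.1602) = 0.4329.

Step 4 — take square root: d = √(0.4329) ≈ 0.658.

d(x, mu) = √(0.4329) ≈ 0.658


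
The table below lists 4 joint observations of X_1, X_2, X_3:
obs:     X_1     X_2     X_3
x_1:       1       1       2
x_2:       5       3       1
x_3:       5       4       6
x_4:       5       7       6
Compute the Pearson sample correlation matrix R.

Step 1 — column means:
  mean(X_1) = (1 + 5 + 5 + 5) / 4 = 16/4 = 4
  mean(X_2) = (1 + 3 + 4 + 7) / 4 = 15/4 = 3.75
  mean(X_3) = (2 + 1 + 6 + 6) / 4 = 15/4 = 3.75

Step 2 — sample variances and covariances s[i,j] = (1/(n-1)) · Σ_k (x_{k,i} - mean_i) · (x_{k,j} - mean_j), with n-1 = 3:
  s[X_1,X_1] = ((-3)·(-3) + (1)·(1) + (1)·(1) + (1)·(1)) / 3 = 12/3 = 4
  s[X_1,X_2] = ((-3)·(-2.75) + (1)·(-0.75) + (1)·(0.25) + (1)·(3.25)) / 3 = 11/3 = 3.6667
  s[X_1,X_3] = ((-3)·(-1.75) + (1)·(-2.75) + (1)·(2.25) + (1)·(2.25)) / 3 = 7/3 = 2.3333
  s[X_2,X_2] = ((-2.75)·(-2.75) + (-0.75)·(-0.75) + (0.25)·(0.25) + (3.25)·(3.25)) / 3 = 18.75/3 = 6.25
  s[X_2,X_3] = ((-2.75)·(-1.75) + (-0.75)·(-2.75) + (0.25)·(2.25) + (3.25)·(2.25)) / 3 = 14.75/3 = 4.9167
  s[X_3,X_3] = ((-1.75)·(-1.75) + (-2.75)·(-2.75) + (2.25)·(2.25) + (2.25)·(2.25)) / 3 = 20.75/3 = 6.9167
  Sample standard deviations s_i = √(s[i,i]):
  s(X_1) = √(4) = 2
  s(X_2) = √(6.25) = 2.5
  s(X_3) = √(6.9167) = 2.63

Step 3 — r_{ij} = s_{ij} / (s_i · s_j):
  r[X_1,X_1] = 1 (diagonal).
  r[X_1,X_2] = 3.6667 / (2 · 2.5) = 3.6667 / 5 = 0.7333
  r[X_1,X_3] = 2.3333 / (2 · 2.63) = 2.3333 / 5.2599 = 0.4436
  r[X_2,X_2] = 1 (diagonal).
  r[X_2,X_3] = 4.9167 / (2.5 · 2.63) = 4.9167 / 6.5749 = 0.7478
  r[X_3,X_3] = 1 (diagonal).

R is symmetric with unit diagonal. Assembling:

R = [[1, 0.7333, 0.4436],
 [0.7333, 1, 0.7478],
 [0.4436, 0.7478, 1]]


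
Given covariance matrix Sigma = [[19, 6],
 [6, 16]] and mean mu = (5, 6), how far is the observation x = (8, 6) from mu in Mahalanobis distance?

Step 1 — centre the observation: (x - mu) = (3, 0).

Step 2 — invert Sigma. det(Sigma) = 19·16 - (6)² = 268.
  Sigma^{-1} = (1/det) · [[d, -b], [-b, a]] = [[0.0597, -0.0224],
 [-0.0224, 0.0709]].

Step 3 — form the quadratic (x - mu)^T · Sigma^{-1} · (x - mu):
  Sigma^{-1} · (x - mu) = (0.1791, -0.0672).
  (x - mu)^T · [Sigma^{-1} · (x - mu)] = (3)·(0.1791) + (0)·(-0.0672) = 0.5373.

Step 4 — take square root: d = √(0.5373) ≈ 0.733.

d(x, mu) = √(0.5373) ≈ 0.733


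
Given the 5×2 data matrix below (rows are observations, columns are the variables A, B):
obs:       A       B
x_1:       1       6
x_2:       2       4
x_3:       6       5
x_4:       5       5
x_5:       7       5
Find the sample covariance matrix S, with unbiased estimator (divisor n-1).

Step 1 — column means:
  mean(A) = (1 + 2 + 6 + 5 + 7) / 5 = 21/5 = 4.2
  mean(B) = (6 + 4 + 5 + 5 + 5) / 5 = 25/5 = 5

Step 2 — sample covariance S[i,j] = (1/(n-1)) · Σ_k (x_{k,i} - mean_i) · (x_{k,j} - mean_j), with n-1 = 4.
  S[A,A] = ((-3.2)·(-3.2) + (-2.2)·(-2.2) + (1.8)·(1.8) + (0.8)·(0.8) + (2.8)·(2.8)) / 4 = 26.8/4 = 6.7
  S[A,B] = ((-3.2)·(1) + (-2.2)·(-1) + (1.8)·(0) + (0.8)·(0) + (2.8)·(0)) / 4 = -1/4 = -0.25
  S[B,B] = ((1)·(1) + (-1)·(-1) + (0)·(0) + (0)·(0) + (0)·(0)) / 4 = 2/4 = 0.5

S is symmetric (S[j,i] = S[i,j]). Assembling:

S = [[6.7, -0.25],
 [-0.25, 0.5]]


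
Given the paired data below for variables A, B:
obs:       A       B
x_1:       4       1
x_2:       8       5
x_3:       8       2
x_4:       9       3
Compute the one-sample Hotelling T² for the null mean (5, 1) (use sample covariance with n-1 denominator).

Step 1 — sample mean vector:
  mean(A) = (4 + 8 + 8 + 9) / 4 = 29/4 = 7.25
  mean(B) = (1 + 5 + 2 + 3) / 4 = 11/4 = 2.75
  x̄ = (7.25, 2.75),  deviation x̄ - mu_0 = (7.25, 2.75) - (5, 1) = (2.25, 1.75).

Step 2 — sample covariance matrix, S[i,j] = (1/(n-1)) · Σ_k (x_{k,i} - mean_i) · (x_{k,j} - mean_j), divisor n-1 = 3:
  S[A,A] = ((-3.25)·(-3.25) + (0.75)·(0.75) + (0.75)·(0.75) + (1.75)·(1.75)) / 3 = 14.75/3 = 4.9167
  S[A,B] = ((-3.25)·(-1.75) + (0.75)·(2.25) + (0.75)·(-0.75) + (1.75)·(0.25)) / 3 = 7.25/3 = 2.4167
  S[B,B] = ((-1.75)·(-1.75) + (2.25)·(2.25) + (-0.75)·(-0.75) + (0.25)·(0.25)) / 3 = 8.75/3 = 2.9167
  S = [[4.9167, 2.4167],
 [2.4167, 2.9167]].

Step 3 — invert S. det(S) = 4.9167·2.9167 - (2.4167)² = 8.5.
  S^{-1} = (1/det) · [[d, -b], [-b, a]] = [[0.3431, -0.2843],
 [-0.2843, 0.5784]].

Step 4 — quadratic form (x̄ - mu_0)^T · S^{-1} · (x̄ - mu_0):
  S^{-1} · (x̄ - mu_0) = (0.2745, 0.3725),
  (x̄ - mu_0)^T · [...] = (2.25)·(0.2745) + (1.75)·(0.3725) = 1.2696.

Step 5 — scale by n: T² = 4 · 1.2696 = 5.0784.

T² ≈ 5.0784


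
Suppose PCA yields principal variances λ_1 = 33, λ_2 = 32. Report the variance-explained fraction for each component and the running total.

Step 1 — total variance = trace(Sigma) = Σ λ_i = 33 + 32 = 65.

Step 2 — fraction explained by component i = λ_i / Σ λ:
  PC1: 33/65 = 0.5077
  PC2: 32/65 = 0.4923

Step 3 — cumulative fraction after k components = (λ_1 + ... + λ_k) / Σ λ:
  k = 1: 33/65 = 0.5077
  k = 2: (33 + 32)/65 = 65/65 = 1

Summary (fraction, with percent):

explained: PC1 0.5077 (50.77%), PC2 0.4923 (49.23%);  cumulative: 0.5077, 1


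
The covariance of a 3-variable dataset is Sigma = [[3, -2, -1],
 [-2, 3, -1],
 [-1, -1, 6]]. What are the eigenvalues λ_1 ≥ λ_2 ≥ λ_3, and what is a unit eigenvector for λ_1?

Step 1 — characteristic polynomial p(λ) = det(λI - Sigma) = λ³ - tr·λ² + c_1·λ - det, where tr = trace, c_1 = sum of the principal 2×2 minors, det = det(Sigma):
  tr = 3 + 3 + 6 = 12,
  c_1 = (3·3 - (-2)²) + (3·6 - (-1)²) + (3·6 - (-1)²) = 5 + 17 + 17 = 39,
  det = 3·(3·6 - (-1)²) - (-2)·((-2)·6 - (-1)·(-1)) + (-1)·((-2)·(-1) - 3·(-1)) = 3·(17) - (-2)·(-13) + (-1)·(5) = 20.
  So p(λ) = λ³ - 12λ² + 39λ - 20.
Step 2 — look for an integer root (rational root theorem: any rational root is an integer divisor of 20). Testing λ = 5:
  p(5) = 125 - 300 + 195 - 20 = 0  ✓
  Dividing out (λ - 5): p(λ) = (λ - 5)(λ² - 7λ + 4).
Step 3 — remaining eigenvalues from the quadratic λ² - 7λ + 4 = 0:
  Δ = 7² - 4·4 = 49 - 16 = 33,  λ = (7 ± √33)/2 = (7 ± 5.7446)/2 ≈ 6.3723 or 0.6277.
  Sorted: λ_1 = 6.3723,  λ_2 = 5,  λ_3 = 0.6277  (check: sum = 12 = tr ✓).

Step 4 — unit eigenvector for λ_1 ≈ 6.3723: v spans the null space of (Sigma - λ_1 I), whose rows are
  r_1 = (-3.3723, -2, -1),  r_2 = (-2, -3.3723, -1),  r_3 = (-1, -1, -0.3723).
  v is orthogonal to every row, so take v ∝ r_1 × r_2 = ((-2)·(-1) - (-1)·(-3.3723), (-1)·(-2) - (-3.3723)·(-1), (-3.3723)·(-3.3723) - (-2)·(-2)) ≈ (-1.3723, -1.3723, 7.3723).
  Rescale (multiply by -1 so the first nonzero entry is positive): u = (1.3723, 1.3723, -7.3723).
  ||u|| = √((1.3723)² + (1.3723)² + (-7.3723)²) = √(58.1168) ≈ 7.6234,  v_1 = u/||u|| ≈ (0.18, 0.18, -0.9671) (||v_1|| = 1).

λ_1 = 6.3723,  λ_2 = 5,  λ_3 = 0.6277;  v_1 ≈ (0.18, 0.18, -0.9671)


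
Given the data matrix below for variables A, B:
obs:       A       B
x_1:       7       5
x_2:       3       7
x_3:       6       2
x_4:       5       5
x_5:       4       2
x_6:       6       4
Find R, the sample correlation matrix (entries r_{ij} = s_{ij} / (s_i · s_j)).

Step 1 — column means:
  mean(A) = (7 + 3 + 6 + 5 + 4 + 6) / 6 = 31/6 = 5.1667
  mean(B) = (5 + 7 + 2 + 5 + 2 + 4) / 6 = 25/6 = 4.1667

Step 2 — sample variances and covariances s[i,j] = (1/(n-1)) · Σ_k (x_{k,i} - mean_i) · (x_{k,j} - mean_j), with n-1 = 5:
  s[A,A] = ((1.8333)·(1.8333) + (-2.1667)·(-2.1667) + (0.8333)·(0.8333) + (-0.1667)·(-0.1667) + (-1.1667)·(-1.1667) + (0.8333)·(0.8333)) / 5 = 10.8333/5 = 2.1667
  s[A,B] = ((1.8333)·(0.8333) + (-2.1667)·(2.8333) + (0.8333)·(-2.1667) + (-0.1667)·(0.8333) + (-1.1667)·(-2.1667) + (0.8333)·(-0.1667)) / 5 = -4.1667/5 = -0.8333
  s[B,B] = ((0.8333)·(0.8333) + (2.8333)·(2.8333) + (-2.1667)·(-2.1667) + (0.8333)·(0.8333) + (-2.1667)·(-2.1667) + (-0.1667)·(-0.1667)) / 5 = 18.8333/5 = 3.7667
  Sample standard deviations s_i = √(s[i,i]):
  s(A) = √(2.1667) = 1.472
  s(B) = √(3.7667) = 1.9408

Step 3 — r_{ij} = s_{ij} / (s_i · s_j):
  r[A,A] = 1 (diagonal).
  r[A,B] = -0.8333 / (1.472 · 1.9408) = -0.8333 / 2.8568 = -0.2917
  r[B,B] = 1 (diagonal).

R is symmetric with unit diagonal. Assembling:

R = [[1, -0.2917],
 [-0.2917, 1]]


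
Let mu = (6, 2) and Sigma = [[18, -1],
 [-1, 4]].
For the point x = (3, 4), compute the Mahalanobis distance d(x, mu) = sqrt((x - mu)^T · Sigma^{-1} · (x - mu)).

Step 1 — centre the observation: (x - mu) = (-3, 2).

Step 2 — invert Sigma. det(Sigma) = 18·4 - (-1)² = 71.
  Sigma^{-1} = (1/det) · [[d, -b], [-b, a]] = [[0.0563, 0.0141],
 [0.0141, 0.2535]].

Step 3 — form the quadratic (x - mu)^T · Sigma^{-1} · (x - mu):
  Sigma^{-1} · (x - mu) = (-0.1408, 0.4648).
  (x - mu)^T · [Sigma^{-1} · (x - mu)] = (-3)·(-0.1408) + (2)·(0.4648) = 1.3521.

Step 4 — take square root: d = √(1.3521) ≈ 1.1628.

d(x, mu) = √(1.3521) ≈ 1.1628


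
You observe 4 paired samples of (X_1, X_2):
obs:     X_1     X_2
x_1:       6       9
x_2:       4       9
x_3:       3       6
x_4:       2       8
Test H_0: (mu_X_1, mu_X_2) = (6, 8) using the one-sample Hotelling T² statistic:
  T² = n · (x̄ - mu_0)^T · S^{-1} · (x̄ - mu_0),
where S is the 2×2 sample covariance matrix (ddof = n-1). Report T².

Step 1 — sample mean vector:
  mean(X_1) = (6 + 4 + 3 + 2) / 4 = 15/4 = 3.75
  mean(X_2) = (9 + 9 + 6 + 8) / 4 = 32/4 = 8
  x̄ = (3.75, 8),  deviation x̄ - mu_0 = (3.75, 8) - (6, 8) = (-2.25, 0).

Step 2 — sample covariance matrix, S[i,j] = (1/(n-1)) · Σ_k (x_{k,i} - mean_i) · (x_{k,j} - mean_j), divisor n-1 = 3:
  S[X_1,X_1] = ((2.25)·(2.25) + (0.25)·(0.25) + (-0.75)·(-0.75) + (-1.75)·(-1.75)) / 3 = 8.75/3 = 2.9167
  S[X_1,X_2] = ((2.25)·(1) + (0.25)·(1) + (-0.75)·(-2) + (-1.75)·(0)) / 3 = 4/3 = 1.3333
  S[X_2,X_2] = ((1)·(1) + (1)·(1) + (-2)·(-2) + (0)·(0)) / 3 = 6/3 = 2
  S = [[2.9167, 1.3333],
 [1.3333, 2]].

Step 3 — invert S. det(S) = 2.9167·2 - (1.3333)² = 4.0556.
  S^{-1} = (1/det) · [[d, -b], [-b, a]] = [[0.4932, -0.3288],
 [-0.3288, 0.7192]].

Step 4 — quadratic form (x̄ - mu_0)^T · S^{-1} · (x̄ - mu_0):
  S^{-1} · (x̄ - mu_0) = (-1.1096, 0.7397),
  (x̄ - mu_0)^T · [...] = (-2.25)·(-1.1096) + (0)·(0.7397) = 2.4966.

Step 5 — scale by n: T² = 4 · 2.4966 = 9.9863.

T² ≈ 9.9863


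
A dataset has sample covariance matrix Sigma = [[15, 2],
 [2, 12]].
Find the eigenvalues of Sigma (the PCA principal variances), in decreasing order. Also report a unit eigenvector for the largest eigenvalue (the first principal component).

Step 1 — characteristic polynomial of 2×2 Sigma:
  det(Sigma - λI) = λ² - trace · λ + det = 0.
  trace = 15 + 12 = 27, det = 15·12 - (2)² = 176.
Step 2 — discriminant:
  Δ = trace² - 4·det = 729 - 704 = 25.
Step 3 — eigenvalues:
  λ = (trace ± √Δ)/2 = (27 ± 5)/2,
  λ_1 = 16,  λ_2 = 11.

Step 4 — unit eigenvector for λ_1: solve (Sigma - λ_1 I)v = 0. First row:
  (15 - 16)·v_x + (2)·v_y = 0, i.e. (-1)·v_x + (2)·v_y = 0,
  so v ∝ (b, λ_1 - a) = (2, 1) = u.
  ||u|| = √((2)² + (1)²) = √(5) ≈ 2.2361,
  v_1 = u/||u|| ≈ (0.8944, 0.4472) (||v_1|| = 1).

λ_1 = 16,  λ_2 = 11;  v_1 ≈ (0.8944, 0.4472)


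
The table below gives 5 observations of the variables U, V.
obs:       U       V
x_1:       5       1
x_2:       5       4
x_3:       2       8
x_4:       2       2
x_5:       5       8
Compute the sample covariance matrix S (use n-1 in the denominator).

Step 1 — column means:
  mean(U) = (5 + 5 + 2 + 2 + 5) / 5 = 19/5 = 3.8
  mean(V) = (1 + 4 + 8 + 2 + 8) / 5 = 23/5 = 4.6

Step 2 — sample covariance S[i,j] = (1/(n-1)) · Σ_k (x_{k,i} - mean_i) · (x_{k,j} - mean_j), with n-1 = 4.
  S[U,U] = ((1.2)·(1.2) + (1.2)·(1.2) + (-1.8)·(-1.8) + (-1.8)·(-1.8) + (1.2)·(1.2)) / 4 = 10.8/4 = 2.7
  S[U,V] = ((1.2)·(-3.6) + (1.2)·(-0.6) + (-1.8)·(3.4) + (-1.8)·(-2.6) + (1.2)·(3.4)) / 4 = -2.4/4 = -0.6
  S[V,V] = ((-3.6)·(-3.6) + (-0.6)·(-0.6) + (3.4)·(3.4) + (-2.6)·(-2.6) + (3.4)·(3.4)) / 4 = 43.2/4 = 10.8

S is symmetric (S[j,i] = S[i,j]). Assembling:

S = [[2.7, -0.6],
 [-0.6, 10.8]]


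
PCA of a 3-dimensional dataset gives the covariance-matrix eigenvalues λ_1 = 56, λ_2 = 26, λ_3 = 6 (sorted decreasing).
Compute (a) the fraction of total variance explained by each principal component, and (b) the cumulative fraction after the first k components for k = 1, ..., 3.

Step 1 — total variance = trace(Sigma) = Σ λ_i = 56 + 26 + 6 = 88.

Step 2 — fraction explained by component i = λ_i / Σ λ:
  PC1: 56/88 = 0.6364
  PC2: 26/88 = 0.2955
  PC3: 6/88 = 0.0682

Step 3 — cumulative fraction after k components = (λ_1 + ... + λ_k) / Σ λ:
  k = 1: 56/88 = 0.6364
  k = 2: (56 + 26)/88 = 82/88 = 0.9318
  k = 3: (56 + 26 + 6)/88 = 88/88 = 1

Summary (fraction, with percent):

explained: PC1 0.6364 (63.64%), PC2 0.2955 (29.55%), PC3 0.0682 (6.82%);  cumulative: 0.6364, 0.9318, 1


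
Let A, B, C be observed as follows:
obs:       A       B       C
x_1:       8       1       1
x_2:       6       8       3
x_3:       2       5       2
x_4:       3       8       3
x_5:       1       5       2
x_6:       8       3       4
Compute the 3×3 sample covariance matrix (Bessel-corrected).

Step 1 — column means:
  mean(A) = (8 + 6 + 2 + 3 + 1 + 8) / 6 = 28/6 = 4.6667
  mean(B) = (1 + 8 + 5 + 8 + 5 + 3) / 6 = 30/6 = 5
  mean(C) = (1 + 3 + 2 + 3 + 2 + 4) / 6 = 15/6 = 2.5

Step 2 — sample covariance S[i,j] = (1/(n-1)) · Σ_k (x_{k,i} - mean_i) · (x_{k,j} - mean_j), with n-1 = 5.
  S[A,A] = ((3.3333)·(3.3333) + (1.3333)·(1.3333) + (-2.6667)·(-2.6667) + (-1.6667)·(-1.6667) + (-3.6667)·(-3.6667) + (3.3333)·(3.3333)) / 5 = 47.3333/5 = 9.4667
  S[A,B] = ((3.3333)·(-4) + (1.3333)·(3) + (-2.6667)·(0) + (-1.6667)·(3) + (-3.6667)·(0) + (3.3333)·(-2)) / 5 = -21/5 = -4.2
  S[A,C] = ((3.3333)·(-1.5) + (1.3333)·(0.5) + (-2.6667)·(-0.5) + (-1.6667)·(0.5) + (-3.6667)·(-0.5) + (3.3333)·(1.5)) / 5 = 3/5 = 0.6
  S[B,B] = ((-4)·(-4) + (3)·(3) + (0)·(0) + (3)·(3) + (0)·(0) + (-2)·(-2)) / 5 = 38/5 = 7.6
  S[B,C] = ((-4)·(-1.5) + (3)·(0.5) + (0)·(-0.5) + (3)·(0.5) + (0)·(-0.5) + (-2)·(1.5)) / 5 = 6/5 = 1.2
  S[C,C] = ((-1.5)·(-1.5) + (0.5)·(0.5) + (-0.5)·(-0.5) + (0.5)·(0.5) + (-0.5)·(-0.5) + (1.5)·(1.5)) / 5 = 5.5/5 = 1.1

S is symmetric (S[j,i] = S[i,j]). Assembling:

S = [[9.4667, -4.2, 0.6],
 [-4.2, 7.6, 1.2],
 [0.6, 1.2, 1.1]]


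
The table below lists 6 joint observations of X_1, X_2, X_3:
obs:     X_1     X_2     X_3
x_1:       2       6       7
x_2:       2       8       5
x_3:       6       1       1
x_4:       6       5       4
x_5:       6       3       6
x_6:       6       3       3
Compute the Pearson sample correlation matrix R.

Step 1 — column means:
  mean(X_1) = (2 + 2 + 6 + 6 + 6 + 6) / 6 = 28/6 = 4.6667
  mean(X_2) = (6 + 8 + 1 + 5 + 3 + 3) / 6 = 26/6 = 4.3333
  mean(X_3) = (7 + 5 + 1 + 4 + 6 + 3) / 6 = 26/6 = 4.3333

Step 2 — sample variances and covariances s[i,j] = (1/(n-1)) · Σ_k (x_{k,i} - mean_i) · (x_{k,j} - mean_j), with n-1 = 5:
  s[X_1,X_1] = ((-2.6667)·(-2.6667) + (-2.6667)·(-2.6667) + (1.3333)·(1.3333) + (1.3333)·(1.3333) + (1.3333)·(1.3333) + (1.3333)·(1.3333)) / 5 = 21.3333/5 = 4.2667
  s[X_1,X_2] = ((-2.6667)·(1.6667) + (-2.6667)·(3.6667) + (1.3333)·(-3.3333) + (1.3333)·(0.6667) + (1.3333)·(-1.3333) + (1.3333)·(-1.3333)) / 5 = -21.3333/5 = -4.2667
  s[X_1,X_3] = ((-2.6667)·(2.6667) + (-2.6667)·(0.6667) + (1.3333)·(-3.3333) + (1.3333)·(-0.3333) + (1.3333)·(1.6667) + (1.3333)·(-1.3333)) / 5 = -13.3333/5 = -2.6667
  s[X_2,X_2] = ((1.6667)·(1.6667) + (3.6667)·(3.6667) + (-3.3333)·(-3.3333) + (0.6667)·(0.6667) + (-1.3333)·(-1.3333) + (-1.3333)·(-1.3333)) / 5 = 31.3333/5 = 6.2667
  s[X_2,X_3] = ((1.6667)·(2.6667) + (3.6667)·(0.6667) + (-3.3333)·(-3.3333) + (0.6667)·(-0.3333) + (-1.3333)·(1.6667) + (-1.3333)·(-1.3333)) / 5 = 17.3333/5 = 3.4667
  s[X_3,X_3] = ((2.6667)·(2.6667) + (0.6667)·(0.6667) + (-3.3333)·(-3.3333) + (-0.3333)·(-0.3333) + (1.6667)·(1.6667) + (-1.3333)·(-1.3333)) / 5 = 23.3333/5 = 4.6667
  Sample standard deviations s_i = √(s[i,i]):
  s(X_1) = √(4.2667) = 2.0656
  s(X_2) = √(6.2667) = 2.5033
  s(X_3) = √(4.6667) = 2.1602

Step 3 — r_{ij} = s_{ij} / (s_i · s_j):
  r[X_1,X_1] = 1 (diagonal).
  r[X_1,X_2] = -4.2667 / (2.0656 · 2.5033) = -4.2667 / 5.1709 = -0.8251
  r[X_1,X_3] = -2.6667 / (2.0656 · 2.1602) = -2.6667 / 4.4622 = -0.5976
  r[X_2,X_2] = 1 (diagonal).
  r[X_2,X_3] = 3.4667 / (2.5033 · 2.1602) = 3.4667 / 5.4078 = 0.641
  r[X_3,X_3] = 1 (diagonal).

R is symmetric with unit diagonal. Assembling:

R = [[1, -0.8251, -0.5976],
 [-0.8251, 1, 0.641],
 [-0.5976, 0.641, 1]]


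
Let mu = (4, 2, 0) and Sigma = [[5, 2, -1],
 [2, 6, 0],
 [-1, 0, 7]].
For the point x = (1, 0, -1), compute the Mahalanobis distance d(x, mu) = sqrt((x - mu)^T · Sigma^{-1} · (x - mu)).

Step 1 — centre the observation: (x - mu) = (-3, -2, -1).

Step 2 — invert Sigma (cofactor / det for 3×3, or solve directly):
  Sigma^{-1} = [[0.2386, -0.0795, 0.0341],
 [-0.0795, 0.1932, -0.0114],
 [0.0341, -0.0114, 0.1477]].

Step 3 — form the quadratic (x - mu)^T · Sigma^{-1} · (x - mu):
  Sigma^{-1} · (x - mu) = (-0.5909, -0.1364, -0.2273).
  (x - mu)^T · [Sigma^{-1} · (x - mu)] = (-3)·(-0.5909) + (-2)·(-0.1364) + (-1)·(-0.2273) = 2.2727.

Step 4 — take square root: d = √(2.2727) ≈ 1.5076.

d(x, mu) = √(2.2727) ≈ 1.5076


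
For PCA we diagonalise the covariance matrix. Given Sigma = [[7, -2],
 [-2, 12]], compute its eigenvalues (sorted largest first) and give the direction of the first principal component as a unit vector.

Step 1 — characteristic polynomial of 2×2 Sigma:
  det(Sigma - λI) = λ² - trace · λ + det = 0.
  trace = 7 + 12 = 19, det = 7·12 - (-2)² = 80.
Step 2 — discriminant:
  Δ = trace² - 4·det = 361 - 320 = 41.
Step 3 — eigenvalues:
  λ = (trace ± √Δ)/2 = (19 ± 6.4031)/2,
  λ_1 = 12.7016,  λ_2 = 6.2984.

Step 4 — unit eigenvector for λ_1: solve (Sigma - λ_1 I)v = 0. First row:
  (7 - 12.7016)·v_x + (-2)·v_y = 0, i.e. (-5.7016)·v_x + (-2)·v_y = 0,
  so v ∝ (b, λ_1 - a) = (-2, 5.7016); multiply by -1 so the first entry is positive: u = (2, -5.7016).
  ||u|| = √((2)² + (-5.7016)²) = √(36.5078) ≈ 6.0422,
  v_1 = u/||u|| ≈ (0.331, -0.9436) (||v_1|| = 1).

λ_1 = 12.7016,  λ_2 = 6.2984;  v_1 ≈ (0.331, -0.9436)


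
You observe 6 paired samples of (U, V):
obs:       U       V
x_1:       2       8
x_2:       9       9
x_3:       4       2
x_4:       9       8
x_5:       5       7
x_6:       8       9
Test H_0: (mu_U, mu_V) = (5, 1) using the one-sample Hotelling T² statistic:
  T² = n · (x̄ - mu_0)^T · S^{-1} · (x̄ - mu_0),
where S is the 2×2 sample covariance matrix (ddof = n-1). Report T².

Step 1 — sample mean vector:
  mean(U) = (2 + 9 + 4 + 9 + 5 + 8) / 6 = 37/6 = 6.1667
  mean(V) = (8 + 9 + 2 + 8 + 7 + 9) / 6 = 43/6 = 7.1667
  x̄ = (6.1667, 7.1667),  deviation x̄ - mu_0 = (6.1667, 7.1667) - (5, 1) = (1.1667, 6.1667).

Step 2 — sample covariance matrix, S[i,j] = (1/(n-1)) · Σ_k (x_{k,i} - mean_i) · (x_{k,j} - mean_j), divisor n-1 = 5:
  S[U,U] = ((-4.1667)·(-4.1667) + (2.8333)·(2.8333) + (-2.1667)·(-2.1667) + (2.8333)·(2.8333) + (-1.1667)·(-1.1667) + (1.8333)·(1.8333)) / 5 = 42.8333/5 = 8.5667
  S[U,V] = ((-4.1667)·(0.8333) + (2.8333)·(1.8333) + (-2.1667)·(-5.1667) + (2.8333)·(0.8333) + (-1.1667)·(-0.1667) + (1.8333)·(1.8333)) / 5 = 18.8333/5 = 3.7667
  S[V,V] = ((0.8333)·(0.8333) + (1.8333)·(1.8333) + (-5.1667)·(-5.1667) + (0.8333)·(0.8333) + (-0.1667)·(-0.1667) + (1.8333)·(1.8333)) / 5 = 34.8333/5 = 6.9667
  S = [[8.5667, 3.7667],
 [3.7667, 6.9667]].

Step 3 — invert S. det(S) = 8.5667·6.9667 - (3.7667)² = 45.4933.
  S^{-1} = (1/det) · [[d, -b], [-b, a]] = [[0.1531, -0.0828],
 [-0.0828, 0.1883]].

Step 4 — quadratic form (x̄ - mu_0)^T · S^{-1} · (x̄ - mu_0):
  S^{-1} · (x̄ - mu_0) = (-0.3319, 1.0646),
  (x̄ - mu_0)^T · [...] = (1.1667)·(-0.3319) + (6.1667)·(1.0646) = 6.178.

Step 5 — scale by n: T² = 6 · 6.178 = 37.0677.

T² ≈ 37.0677


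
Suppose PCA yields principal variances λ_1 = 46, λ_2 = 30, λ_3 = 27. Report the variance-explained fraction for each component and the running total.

Step 1 — total variance = trace(Sigma) = Σ λ_i = 46 + 30 + 27 = 103.

Step 2 — fraction explained by component i = λ_i / Σ λ:
  PC1: 46/103 = 0.4466
  PC2: 30/103 = 0.2913
  PC3: 27/103 = 0.2621

Step 3 — cumulative fraction after k components = (λ_1 + ... + λ_k) / Σ λ:
  k = 1: 46/103 = 0.4466
  k = 2: (46 + 30)/103 = 76/103 = 0.7379
  k = 3: (46 + 30 + 27)/103 = 103/103 = 1

Summary (fraction, with percent):

explained: PC1 0.4466 (44.66%), PC2 0.2913 (29.13%), PC3 0.2621 (26.21%);  cumulative: 0.4466, 0.7379, 1


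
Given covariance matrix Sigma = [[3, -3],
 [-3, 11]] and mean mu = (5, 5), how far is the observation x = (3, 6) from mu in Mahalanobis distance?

Step 1 — centre the observation: (x - mu) = (-2, 1).

Step 2 — invert Sigma. det(Sigma) = 3·11 - (-3)² = 24.
  Sigma^{-1} = (1/det) · [[d, -b], [-b, a]] = [[0.4583, 0.125],
 [0.125, 0.125]].

Step 3 — form the quadratic (x - mu)^T · Sigma^{-1} · (x - mu):
  Sigma^{-1} · (x - mu) = (-0.7917, -0.125).
  (x - mu)^T · [Sigma^{-1} · (x - mu)] = (-2)·(-0.7917) + (1)·(-0.125) = 1.4583.

Step 4 — take square root: d = √(1.4583) ≈ 1.2076.

d(x, mu) = √(1.4583) ≈ 1.2076


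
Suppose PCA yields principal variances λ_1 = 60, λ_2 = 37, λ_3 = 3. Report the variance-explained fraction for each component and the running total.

Step 1 — total variance = trace(Sigma) = Σ λ_i = 60 + 37 + 3 = 100.

Step 2 — fraction explained by component i = λ_i / Σ λ:
  PC1: 60/100 = 0.6
  PC2: 37/100 = 0.37
  PC3: 3/100 = 0.03

Step 3 — cumulative fraction after k components = (λ_1 + ... + λ_k) / Σ λ:
  k = 1: 60/100 = 0.6
  k = 2: (60 + 37)/100 = 97/100 = 0.97
  k = 3: (60 + 37 + 3)/100 = 100/100 = 1

Summary (fraction, with percent):

explained: PC1 0.6 (60%), PC2 0.37 (37%), PC3 0.03 (3%);  cumulative: 0.6, 0.97, 1


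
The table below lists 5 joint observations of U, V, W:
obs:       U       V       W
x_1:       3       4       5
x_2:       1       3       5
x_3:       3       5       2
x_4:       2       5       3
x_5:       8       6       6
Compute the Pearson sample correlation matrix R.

Step 1 — column means:
  mean(U) = (3 + 1 + 3 + 2 + 8) / 5 = 17/5 = 3.4
  mean(V) = (4 + 3 + 5 + 5 + 6) / 5 = 23/5 = 4.6
  mean(W) = (5 + 5 + 2 + 3 + 6) / 5 = 21/5 = 4.2

Step 2 — sample variances and covariances s[i,j] = (1/(n-1)) · Σ_k (x_{k,i} - mean_i) · (x_{k,j} - mean_j), with n-1 = 4:
  s[U,U] = ((-0.4)·(-0.4) + (-2.4)·(-2.4) + (-0.4)·(-0.4) + (-1.4)·(-1.4) + (4.6)·(4.6)) / 4 = 29.2/4 = 7.3
  s[U,V] = ((-0.4)·(-0.6) + (-2.4)·(-1.6) + (-0.4)·(0.4) + (-1.4)·(0.4) + (4.6)·(1.4)) / 4 = 9.8/4 = 2.45
  s[U,W] = ((-0.4)·(0.8) + (-2.4)·(0.8) + (-0.4)·(-2.2) + (-1.4)·(-1.2) + (4.6)·(1.8)) / 4 = 8.6/4 = 2.15
  s[V,V] = ((-0.6)·(-0.6) + (-1.6)·(-1.6) + (0.4)·(0.4) + (0.4)·(0.4) + (1.4)·(1.4)) / 4 = 5.2/4 = 1.3
  s[V,W] = ((-0.6)·(0.8) + (-1.6)·(0.8) + (0.4)·(-2.2) + (0.4)·(-1.2) + (1.4)·(1.8)) / 4 = -0.6/4 = -0.15
  s[W,W] = ((0.8)·(0.8) + (0.8)·(0.8) + (-2.2)·(-2.2) + (-1.2)·(-1.2) + (1.8)·(1.8)) / 4 = 10.8/4 = 2.7
  Sample standard deviations s_i = √(s[i,i]):
  s(U) = √(7.3) = 2.7019
  s(V) = √(1.3) = 1.1402
  s(W) = √(2.7) = 1.6432

Step 3 — r_{ij} = s_{ij} / (s_i · s_j):
  r[U,U] = 1 (diagonal).
  r[U,V] = 2.45 / (2.7019 · 1.1402) = 2.45 / 3.0806 = 0.7953
  r[U,W] = 2.15 / (2.7019 · 1.6432) = 2.15 / 4.4396 = 0.4843
  r[V,V] = 1 (diagonal).
  r[V,W] = -0.15 / (1.1402 · 1.6432) = -0.15 / 1.8735 = -0.0801
  r[W,W] = 1 (diagonal).

R is symmetric with unit diagonal. Assembling:

R = [[1, 0.7953, 0.4843],
 [0.7953, 1, -0.0801],
 [0.4843, -0.0801, 1]]


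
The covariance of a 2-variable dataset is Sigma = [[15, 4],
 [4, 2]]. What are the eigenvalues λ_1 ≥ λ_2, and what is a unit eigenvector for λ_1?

Step 1 — characteristic polynomial of 2×2 Sigma:
  det(Sigma - λI) = λ² - trace · λ + det = 0.
  trace = 15 + 2 = 17, det = 15·2 - (4)² = 14.
Step 2 — discriminant:
  Δ = trace² - 4·det = 289 - 56 = 233.
Step 3 — eigenvalues:
  λ = (trace ± √Δ)/2 = (17 ± 15.2643)/2,
  λ_1 = 16.1322,  λ_2 = 0.8678.

Step 4 — unit eigenvector for λ_1: solve (Sigma - λ_1 I)v = 0. First row:
  (15 - 16.1322)·v_x + (4)·v_y = 0, i.e. (-1.1322)·v_x + (4)·v_y = 0,
  so v ∝ (b, λ_1 - a) = (4, 1.1322) = u.
  ||u|| = √((4)² + (1.1322)²) = √(17.2818) ≈ 4.1571,
  v_1 = u/||u|| ≈ (0.9622, 0.2723) (||v_1|| = 1).

λ_1 = 16.1322,  λ_2 = 0.8678;  v_1 ≈ (0.9622, 0.2723)


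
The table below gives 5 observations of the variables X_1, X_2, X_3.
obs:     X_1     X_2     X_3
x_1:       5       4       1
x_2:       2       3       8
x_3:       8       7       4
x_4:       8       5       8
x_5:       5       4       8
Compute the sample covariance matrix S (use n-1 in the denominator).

Step 1 — column means:
  mean(X_1) = (5 + 2 + 8 + 8 + 5) / 5 = 28/5 = 5.6
  mean(X_2) = (4 + 3 + 7 + 5 + 4) / 5 = 23/5 = 4.6
  mean(X_3) = (1 + 8 + 4 + 8 + 8) / 5 = 29/5 = 5.8

Step 2 — sample covariance S[i,j] = (1/(n-1)) · Σ_k (x_{k,i} - mean_i) · (x_{k,j} - mean_j), with n-1 = 4.
  S[X_1,X_1] = ((-0.6)·(-0.6) + (-3.6)·(-3.6) + (2.4)·(2.4) + (2.4)·(2.4) + (-0.6)·(-0.6)) / 4 = 25.2/4 = 6.3
  S[X_1,X_2] = ((-0.6)·(-0.6) + (-3.6)·(-1.6) + (2.4)·(2.4) + (2.4)·(0.4) + (-0.6)·(-0.6)) / 4 = 13.2/4 = 3.3
  S[X_1,X_3] = ((-0.6)·(-4.8) + (-3.6)·(2.2) + (2.4)·(-1.8) + (2.4)·(2.2) + (-0.6)·(2.2)) / 4 = -5.4/4 = -1.35
  S[X_2,X_2] = ((-0.6)·(-0.6) + (-1.6)·(-1.6) + (2.4)·(2.4) + (0.4)·(0.4) + (-0.6)·(-0.6)) / 4 = 9.2/4 = 2.3
  S[X_2,X_3] = ((-0.6)·(-4.8) + (-1.6)·(2.2) + (2.4)·(-1.8) + (0.4)·(2.2) + (-0.6)·(2.2)) / 4 = -5.4/4 = -1.35
  S[X_3,X_3] = ((-4.8)·(-4.8) + (2.2)·(2.2) + (-1.8)·(-1.8) + (2.2)·(2.2) + (2.2)·(2.2)) / 4 = 40.8/4 = 10.2

S is symmetric (S[j,i] = S[i,j]). Assembling:

S = [[6.3, 3.3, -1.35],
 [3.3, 2.3, -1.35],
 [-1.35, -1.35, 10.2]]


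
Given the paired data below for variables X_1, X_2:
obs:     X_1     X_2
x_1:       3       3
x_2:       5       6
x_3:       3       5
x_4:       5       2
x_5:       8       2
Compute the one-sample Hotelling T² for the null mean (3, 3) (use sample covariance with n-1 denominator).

Step 1 — sample mean vector:
  mean(X_1) = (3 + 5 + 3 + 5 + 8) / 5 = 24/5 = 4.8
  mean(X_2) = (3 + 6 + 5 + 2 + 2) / 5 = 18/5 = 3.6
  x̄ = (4.8, 3.6),  deviation x̄ - mu_0 = (4.8, 3.6) - (3, 3) = (1.8, 0.6).

Step 2 — sample covariance matrix, S[i,j] = (1/(n-1)) · Σ_k (x_{k,i} - mean_i) · (x_{k,j} - mean_j), divisor n-1 = 4:
  S[X_1,X_1] = ((-1.8)·(-1.8) + (0.2)·(0.2) + (-1.8)·(-1.8) + (0.2)·(0.2) + (3.2)·(3.2)) / 4 = 16.8/4 = 4.2
  S[X_1,X_2] = ((-1.8)·(-0.6) + (0.2)·(2.4) + (-1.8)·(1.4) + (0.2)·(-1.6) + (3.2)·(-1.6)) / 4 = -6.4/4 = -1.6
  S[X_2,X_2] = ((-0.6)·(-0.6) + (2.4)·(2.4) + (1.4)·(1.4) + (-1.6)·(-1.6) + (-1.6)·(-1.6)) / 4 = 13.2/4 = 3.3
  S = [[4.2, -1.6],
 [-1.6, 3.3]].

Step 3 — invert S. det(S) = 4.2·3.3 - (-1.6)² = 11.3.
  S^{-1} = (1/det) · [[d, -b], [-b, a]] = [[0.292, 0.1416],
 [0.1416, 0.3717]].

Step 4 — quadratic form (x̄ - mu_0)^T · S^{-1} · (x̄ - mu_0):
  S^{-1} · (x̄ - mu_0) = (0.6106, 0.4779),
  (x̄ - mu_0)^T · [...] = (1.8)·(0.6106) + (0.6)·(0.4779) = 1.3858.

Step 5 — scale by n: T² = 5 · 1.3858 = 6.9292.

T² ≈ 6.9292


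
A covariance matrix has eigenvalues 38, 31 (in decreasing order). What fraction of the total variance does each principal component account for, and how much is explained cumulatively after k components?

Step 1 — total variance = trace(Sigma) = Σ λ_i = 38 + 31 = 69.

Step 2 — fraction explained by component i = λ_i / Σ λ:
  PC1: 38/69 = 0.5507
  PC2: 31/69 = 0.4493

Step 3 — cumulative fraction after k components = (λ_1 + ... + λ_k) / Σ λ:
  k = 1: 38/69 = 0.5507
  k = 2: (38 + 31)/69 = 69/69 = 1

Summary (fraction, with percent):

explained: PC1 0.5507 (55.07%), PC2 0.4493 (44.93%);  cumulative: 0.5507, 1


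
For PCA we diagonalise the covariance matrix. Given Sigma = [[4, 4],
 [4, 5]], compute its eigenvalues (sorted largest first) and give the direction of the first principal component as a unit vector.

Step 1 — characteristic polynomial of 2×2 Sigma:
  det(Sigma - λI) = λ² - trace · λ + det = 0.
  trace = 4 + 5 = 9, det = 4·5 - (4)² = 4.
Step 2 — discriminant:
  Δ = trace² - 4·det = 81 - 16 = 65.
Step 3 — eigenvalues:
  λ = (trace ± √Δ)/2 = (9 ± 8.0623)/2,
  λ_1 = 8.5311,  λ_2 = 0.4689.

Step 4 — unit eigenvector for λ_1: solve (Sigma - λ_1 I)v = 0. First row:
  (4 - 8.5311)·v_x + (4)·v_y = 0, i.e. (-4.5311)·v_x + (4)·v_y = 0,
  so v ∝ (b, λ_1 - a) = (4, 4.5311) = u.
  ||u|| = √((4)² + (4.5311)²) = √(36.5311) ≈ 6.0441,
  v_1 = u/||u|| ≈ (0.6618, 0.7497) (||v_1|| = 1).

λ_1 = 8.5311,  λ_2 = 0.4689;  v_1 ≈ (0.6618, 0.7497)


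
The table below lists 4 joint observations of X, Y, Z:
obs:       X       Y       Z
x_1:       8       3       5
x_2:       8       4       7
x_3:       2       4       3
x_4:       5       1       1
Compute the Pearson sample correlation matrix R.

Step 1 — column means:
  mean(X) = (8 + 8 + 2 + 5) / 4 = 23/4 = 5.75
  mean(Y) = (3 + 4 + 4 + 1) / 4 = 12/4 = 3
  mean(Z) = (5 + 7 + 3 + 1) / 4 = 16/4 = 4

Step 2 — sample variances and covariances s[i,j] = (1/(n-1)) · Σ_k (x_{k,i} - mean_i) · (x_{k,j} - mean_j), with n-1 = 3:
  s[X,X] = ((2.25)·(2.25) + (2.25)·(2.25) + (-3.75)·(-3.75) + (-0.75)·(-0.75)) / 3 = 24.75/3 = 8.25
  s[X,Y] = ((2.25)·(0) + (2.25)·(1) + (-3.75)·(1) + (-0.75)·(-2)) / 3 = 0/3 = 0
  s[X,Z] = ((2.25)·(1) + (2.25)·(3) + (-3.75)·(-1) + (-0.75)·(-3)) / 3 = 15/3 = 5
  s[Y,Y] = ((0)·(0) + (1)·(1) + (1)·(1) + (-2)·(-2)) / 3 = 6/3 = 2
  s[Y,Z] = ((0)·(1) + (1)·(3) + (1)·(-1) + (-2)·(-3)) / 3 = 8/3 = 2.6667
  s[Z,Z] = ((1)·(1) + (3)·(3) + (-1)·(-1) + (-3)·(-3)) / 3 = 20/3 = 6.6667
  Sample standard deviations s_i = √(s[i,i]):
  s(X) = √(8.25) = 2.8723
  s(Y) = √(2) = 1.4142
  s(Z) = √(6.6667) = 2.582

Step 3 — r_{ij} = s_{ij} / (s_i · s_j):
  r[X,X] = 1 (diagonal).
  r[X,Y] = 0 / (2.8723 · 1.4142) = 0 / 4.062 = 0
  r[X,Z] = 5 / (2.8723 · 2.582) = 5 / 7.4162 = 0.6742
  r[Y,Y] = 1 (diagonal).
  r[Y,Z] = 2.6667 / (1.4142 · 2.582) = 2.6667 / 3.6515 = 0.7303
  r[Z,Z] = 1 (diagonal).

R is symmetric with unit diagonal. Assembling:

R = [[1, 0, 0.6742],
 [0, 1, 0.7303],
 [0.6742, 0.7303, 1]]


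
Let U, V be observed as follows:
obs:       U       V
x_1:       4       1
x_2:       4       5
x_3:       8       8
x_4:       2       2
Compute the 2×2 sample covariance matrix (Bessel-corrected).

Step 1 — column means:
  mean(U) = (4 + 4 + 8 + 2) / 4 = 18/4 = 4.5
  mean(V) = (1 + 5 + 8 + 2) / 4 = 16/4 = 4

Step 2 — sample covariance S[i,j] = (1/(n-1)) · Σ_k (x_{k,i} - mean_i) · (x_{k,j} - mean_j), with n-1 = 3.
  S[U,U] = ((-0.5)·(-0.5) + (-0.5)·(-0.5) + (3.5)·(3.5) + (-2.5)·(-2.5)) / 3 = 19/3 = 6.3333
  S[U,V] = ((-0.5)·(-3) + (-0.5)·(1) + (3.5)·(4) + (-2.5)·(-2)) / 3 = 20/3 = 6.6667
  S[V,V] = ((-3)·(-3) + (1)·(1) + (4)·(4) + (-2)·(-2)) / 3 = 30/3 = 10

S is symmetric (S[j,i] = S[i,j]). Assembling:

S = [[6.3333, 6.6667],
 [6.6667, 10]]


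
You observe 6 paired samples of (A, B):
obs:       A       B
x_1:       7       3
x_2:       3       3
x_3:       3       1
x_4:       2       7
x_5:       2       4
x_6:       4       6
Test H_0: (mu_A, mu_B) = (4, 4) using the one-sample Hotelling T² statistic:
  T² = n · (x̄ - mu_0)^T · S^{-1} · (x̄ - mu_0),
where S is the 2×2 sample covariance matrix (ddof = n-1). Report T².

Step 1 — sample mean vector:
  mean(A) = (7 + 3 + 3 + 2 + 2 + 4) / 6 = 21/6 = 3.5
  mean(B) = (3 + 3 + 1 + 7 + 4 + 6) / 6 = 24/6 = 4
  x̄ = (3.5, 4),  deviation x̄ - mu_0 = (3.5, 4) - (4, 4) = (-0.5, 0).

Step 2 — sample covariance matrix, S[i,j] = (1/(n-1)) · Σ_k (x_{k,i} - mean_i) · (x_{k,j} - mean_j), divisor n-1 = 5:
  S[A,A] = ((3.5)·(3.5) + (-0.5)·(-0.5) + (-0.5)·(-0.5) + (-1.5)·(-1.5) + (-1.5)·(-1.5) + (0.5)·(0.5)) / 5 = 17.5/5 = 3.5
  S[A,B] = ((3.5)·(-1) + (-0.5)·(-1) + (-0.5)·(-3) + (-1.5)·(3) + (-1.5)·(0) + (0.5)·(2)) / 5 = -5/5 = -1
  S[B,B] = ((-1)·(-1) + (-1)·(-1) + (-3)·(-3) + (3)·(3) + (0)·(0) + (2)·(2)) / 5 = 24/5 = 4.8
  S = [[3.5, -1],
 [-1, 4.8]].

Step 3 — invert S. det(S) = 3.5·4.8 - (-1)² = 15.8.
  S^{-1} = (1/det) · [[d, -b], [-b, a]] = [[0.3038, 0.0633],
 [0.0633, 0.2215]].

Step 4 — quadratic form (x̄ - mu_0)^T · S^{-1} · (x̄ - mu_0):
  S^{-1} · (x̄ - mu_0) = (-0.1519, -0.0316),
  (x̄ - mu_0)^T · [...] = (-0.5)·(-0.1519) + (0)·(-0.0316) = 0.0759.

Step 5 — scale by n: T² = 6 · 0.0759 = 0.4557.

T² ≈ 0.4557


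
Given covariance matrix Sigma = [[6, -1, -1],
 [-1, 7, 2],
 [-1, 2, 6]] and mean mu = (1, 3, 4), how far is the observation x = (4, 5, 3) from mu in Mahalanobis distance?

Step 1 — centre the observation: (x - mu) = (3, 2, -1).

Step 2 — invert Sigma (cofactor / det for 3×3, or solve directly):
  Sigma^{-1} = [[0.1735, 0.0183, 0.0228],
 [0.0183, 0.1598, -0.0502],
 [0.0228, -0.0502, 0.1872]].

Step 3 — form the quadratic (x - mu)^T · Sigma^{-1} · (x - mu):
  Sigma^{-1} · (x - mu) = (0.5342, 0.4247, -0.2192).
  (x - mu)^T · [Sigma^{-1} · (x - mu)] = (3)·(0.5342) + (2)·(0.4247) + (-1)·(-0.2192) = 2.6712.

Step 4 — take square root: d = √(2.6712) ≈ 1.6344.

d(x, mu) = √(2.6712) ≈ 1.6344
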